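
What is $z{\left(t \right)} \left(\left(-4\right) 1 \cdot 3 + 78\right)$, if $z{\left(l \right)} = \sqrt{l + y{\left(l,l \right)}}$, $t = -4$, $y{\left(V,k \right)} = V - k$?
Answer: $132 i \approx 132.0 i$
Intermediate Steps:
$z{\left(l \right)} = \sqrt{l}$ ($z{\left(l \right)} = \sqrt{l + \left(l - l\right)} = \sqrt{l + 0} = \sqrt{l}$)
$z{\left(t \right)} \left(\left(-4\right) 1 \cdot 3 + 78\right) = \sqrt{-4} \left(\left(-4\right) 1 \cdot 3 + 78\right) = 2 i \left(\left(-4\right) 3 + 78\right) = 2 i \left(-12 + 78\right) = 2 i 66 = 132 i$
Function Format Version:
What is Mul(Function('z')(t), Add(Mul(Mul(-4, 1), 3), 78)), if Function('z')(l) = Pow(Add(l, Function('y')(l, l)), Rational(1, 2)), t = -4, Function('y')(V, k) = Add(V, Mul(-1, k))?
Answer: Mul(132, I) ≈ Mul(132.00, I)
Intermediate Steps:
Function('z')(l) = Pow(l, Rational(1, 2)) (Function('z')(l) = Pow(Add(l, Add(l, Mul(-1, l))), Rational(1, 2)) = Pow(Add(l, 0), Rational(1, 2)) = Pow(l, Rational(1, 2)))
Mul(Function('z')(t), Add(Mul(Mul(-4, 1), 3), 78)) = Mul(Pow(-4, Rational(1, 2)), Add(Mul(Mul(-4, 1), 3), 78)) = Mul(Mul(2, I), Add(Mul(-4, 3), 78)) = Mul(Mul(2, I), Add(-12, 78)) = Mul(Mul(2, I), 66) = Mul(132, I)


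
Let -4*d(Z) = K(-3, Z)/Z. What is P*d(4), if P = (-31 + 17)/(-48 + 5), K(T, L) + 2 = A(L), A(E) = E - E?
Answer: 7/172 ≈ 0.040698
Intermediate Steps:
A(E) = 0
K(T, L) = -2 (K(T, L) = -2 + 0 = -2)
P = 14/43 (P = -14/(-43) = -14*(-1/43) = 14/43 ≈ 0.32558)
d(Z) = 1/(2*Z) (d(Z) = -(-1)/(2*Z) = 1/(2*Z))
P*d(4) = 14*((1/2)/4)/43 = 14*((1/2)*(1/4))/43 = (14/43)*(1/8) = 7/172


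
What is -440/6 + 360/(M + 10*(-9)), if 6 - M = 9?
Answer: -7180/93 ≈ -77.204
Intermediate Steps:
M = -3 (M = 6 - 1*9 = 6 - 9 = -3)
-440/6 + 360/(M + 10*(-9)) = -440/6 + 360/(-3 + 10*(-9)) = -440*⅙ + 360/(-3 - 90) = -220/3 + 360/(-93) = -220/3 + 360*(-1/93) = -220/3 - 120/31 = -7180/93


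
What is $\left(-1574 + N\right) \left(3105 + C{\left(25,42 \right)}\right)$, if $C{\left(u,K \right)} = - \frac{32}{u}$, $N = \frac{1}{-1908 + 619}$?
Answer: $- \frac{157427428991}{32225} \approx -4.8853 \cdot 10^{6}$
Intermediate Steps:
$N = - \frac{1}{1289}$ ($N = \frac{1}{-1289} = - \frac{1}{1289} \approx -0.0007758$)
$\left(-1574 + N\right) \left(3105 + C{\left(25,42 \right)}\right) = \left(-1574 - \frac{1}{1289}\right) \left(3105 - \frac{32}{25}\right) = - \frac{2028887 \left(3105 - \frac{32}{25}\right)}{1289} = \left(- \frac{2028887}{1289}\right) \frac{77593}{25} = - \frac{157427428991}{32225}$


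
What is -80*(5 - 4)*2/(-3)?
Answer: 160/3 ≈ 53.333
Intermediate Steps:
-80*(5 - 4)*2/(-3) = -80*2*(-⅓) = -80*(-2)/3 = -80*(-⅔) = 160/3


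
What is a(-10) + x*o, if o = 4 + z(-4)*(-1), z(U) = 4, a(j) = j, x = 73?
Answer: -10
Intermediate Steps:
o = 0 (o = 4 + 4*(-1) = 4 - 4 = 0)
a(-10) + x*o = -10 + 73*0 = -10 + 0 = -10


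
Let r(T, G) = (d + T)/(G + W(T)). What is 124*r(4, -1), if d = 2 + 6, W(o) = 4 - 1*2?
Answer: 1488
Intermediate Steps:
W(o) = 2 (W(o) = 4 - 2 = 2)
d = 8
r(T, G) = (8 + T)/(2 + G) (r(T, G) = (8 + T)/(G + 2) = (8 + T)/(2 + G))
124*r(4, -1) = 124*((8 + 4)/(2 - 1)) = 124*(12/1) = 124*(1*12) = 124*12 = 1488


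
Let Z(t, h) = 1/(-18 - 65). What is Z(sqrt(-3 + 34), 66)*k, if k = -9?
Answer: 9/83 ≈ 0.10843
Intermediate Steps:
Z(t, h) = -1/83 (Z(t, h) = 1/(-83) = -1/83)
Z(sqrt(-3 + 34), 66)*k = -1/83*(-9) = 9/83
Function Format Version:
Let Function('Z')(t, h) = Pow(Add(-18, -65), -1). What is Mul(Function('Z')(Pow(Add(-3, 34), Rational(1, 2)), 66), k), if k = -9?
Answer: Rational(9, 83) ≈ 0.10843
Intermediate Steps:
Function('Z')(t, h) = Rational(-1, 83) (Function('Z')(t, h) = Pow(-83, -1) = Rational(-1, 83))
Mul(Function('Z')(Pow(Add(-3, 34), Rational(1, 2)), 66), k) = Mul(Rational(-1, 83), -9) = Rational(9, 83)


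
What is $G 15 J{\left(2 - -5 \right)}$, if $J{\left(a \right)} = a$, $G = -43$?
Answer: $-4515$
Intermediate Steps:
$G 15 J{\left(2 - -5 \right)} = \left(-43\right) 15 \left(2 - -5\right) = - 645 \left(2 + 5\right) = \left(-645\right) 7 = -4515$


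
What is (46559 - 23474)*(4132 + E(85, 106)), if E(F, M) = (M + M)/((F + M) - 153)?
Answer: 95516010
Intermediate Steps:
E(F, M) = 2*M/(-153 + F + M) (E(F, M) = (2*M)/(-153 + F + M) = 2*M/(-153 + F + M))
(46559 - 23474)*(4132 + E(85, 106)) = (46559 - 23474)*(4132 + 2*106/(-153 + 85 + 106)) = 23085*(4132 + 2*106/38) = 23085*(4132 + 2*106*(1/38)) = 23085*(4132 + 106/19) = 23085*(78614/19) = 95516010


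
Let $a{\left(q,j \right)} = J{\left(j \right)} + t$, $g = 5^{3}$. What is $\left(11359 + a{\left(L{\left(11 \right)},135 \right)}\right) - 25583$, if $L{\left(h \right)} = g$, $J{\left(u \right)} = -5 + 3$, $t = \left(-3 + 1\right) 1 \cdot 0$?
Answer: $-14226$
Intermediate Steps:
$t = 0$ ($t = \left(-2\right) 1 \cdot 0 = \left(-2\right) 0 = 0$)
$J{\left(u \right)} = -2$
$g = 125$
$L{\left(h \right)} = 125$
$a{\left(q,j \right)} = -2$ ($a{\left(q,j \right)} = -2 + 0 = -2$)
$\left(11359 + a{\left(L{\left(11 \right)},135 \right)}\right) - 25583 = \left(11359 - 2\right) - 25583 = 11357 - 25583 = -14226$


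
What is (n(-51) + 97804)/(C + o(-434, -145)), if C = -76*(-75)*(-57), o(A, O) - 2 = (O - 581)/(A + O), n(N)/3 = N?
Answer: -18846643/62705072 ≈ -0.30056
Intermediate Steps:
n(N) = 3*N
o(A, O) = 2 + (-581 + O)/(A + O) (o(A, O) = 2 + (O - 581)/(A + O) = 2 + (-581 + O)/(A + O))
C = -324900 (C = 5700*(-57) = -324900)
(n(-51) + 97804)/(C + o(-434, -145)) = (3*(-51) + 97804)/(-324900 + (-581 + 2*(-434) + 3*(-145))/(-434 - 145)) = (-153 + 97804)/(-324900 + (-581 - 868 - 435)/(-579)) = 97651/(-324900 - 1/579*(-1884)) = 97651/(-324900 + 628/193) = 97651/(-62705072/193) = 97651*(-193/62705072) = -18846643/62705072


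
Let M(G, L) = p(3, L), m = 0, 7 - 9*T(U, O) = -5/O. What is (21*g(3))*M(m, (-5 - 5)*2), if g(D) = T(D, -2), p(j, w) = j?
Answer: 63/2 ≈ 31.500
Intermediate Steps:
T(U, O) = 7/9 + 5/(9*O) (T(U, O) = 7/9 - (-5)/(9*O) = 7/9 + 5/(9*O))
g(D) = ½ (g(D) = (⅑)*(5 + 7*(-2))/(-2) = (⅑)*(-½)*(5 - 14) = (⅑)*(-½)*(-9) = ½)
M(G, L) = 3
(21*g(3))*M(m, (-5 - 5)*2) = (21*(½))*3 = (21/2)*3 = 63/2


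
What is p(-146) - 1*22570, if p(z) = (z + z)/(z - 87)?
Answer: -5258518/233 ≈ -22569.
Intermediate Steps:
p(z) = 2*z/(-87 + z) (p(z) = (2*z)/(-87 + z) = 2*z/(-87 + z))
p(-146) - 1*22570 = 2*(-146)/(-87 - 146) - 1*22570 = 2*(-146)/(-233) - 22570 = 2*(-146)*(-1/233) - 22570 = 292/233 - 22570 = -5258518/233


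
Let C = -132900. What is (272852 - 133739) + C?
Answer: 6213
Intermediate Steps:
(272852 - 133739) + C = (272852 - 133739) - 132900 = 139113 - 132900 = 6213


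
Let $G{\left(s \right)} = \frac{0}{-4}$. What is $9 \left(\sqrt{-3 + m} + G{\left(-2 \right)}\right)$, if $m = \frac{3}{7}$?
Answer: $\frac{27 i \sqrt{14}}{7} \approx 14.432 i$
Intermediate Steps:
$G{\left(s \right)} = 0$ ($G{\left(s \right)} = 0 \left(- \frac{1}{4}\right) = 0$)
$m = \frac{3}{7}$ ($m = 3 \cdot \frac{1}{7} = \frac{3}{7} \approx 0.42857$)
$9 \left(\sqrt{-3 + m} + G{\left(-2 \right)}\right) = 9 \left(\sqrt{-3 + \frac{3}{7}} + 0\right) = 9 \left(\sqrt{- \frac{18}{7}} + 0\right) = 9 \left(\frac{3 i \sqrt{14}}{7} + 0\right) = 9 \frac{3 i \sqrt{14}}{7} = \frac{27 i \sqrt{14}}{7}$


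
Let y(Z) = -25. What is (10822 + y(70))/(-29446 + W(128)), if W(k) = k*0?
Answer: -10797/29446 ≈ -0.36667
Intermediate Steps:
W(k) = 0
(10822 + y(70))/(-29446 + W(128)) = (10822 - 25)/(-29446 + 0) = 10797/(-29446) = 10797*(-1/29446) = -10797/29446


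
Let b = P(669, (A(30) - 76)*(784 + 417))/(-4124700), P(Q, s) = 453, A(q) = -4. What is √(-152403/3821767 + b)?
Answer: I*√8064750489274856319/14201479590 ≈ 0.19997*I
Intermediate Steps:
b = -151/1374900 (b = 453/(-4124700) = 453*(-1/4124700) = -151/1374900 ≈ -0.00010983)
√(-152403/3821767 + b) = √(-152403/3821767 - 151/1374900) = √(-152403*1/3821767 - 151/1374900) = √(-4119/103291 - 151/1374900) = √(-5678810041/142014795900) = I*√8064750489274856319/14201479590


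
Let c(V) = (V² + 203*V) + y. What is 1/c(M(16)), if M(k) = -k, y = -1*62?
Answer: -1/3054 ≈ -0.00032744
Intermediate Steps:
y = -62
c(V) = -62 + V² + 203*V (c(V) = (V² + 203*V) - 62 = -62 + V² + 203*V)
1/c(M(16)) = 1/(-62 + (-1*16)² + 203*(-1*16)) = 1/(-62 + (-16)² + 203*(-16)) = 1/(-62 + 256 - 3248) = 1/(-3054) = -1/3054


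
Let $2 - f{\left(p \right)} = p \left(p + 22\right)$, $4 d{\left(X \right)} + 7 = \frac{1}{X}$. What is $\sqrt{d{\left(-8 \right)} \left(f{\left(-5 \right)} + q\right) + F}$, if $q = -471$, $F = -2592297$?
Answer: $3 i \sqrt{287957} \approx 1609.8 i$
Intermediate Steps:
$d{\left(X \right)} = - \frac{7}{4} + \frac{1}{4 X}$
$f{\left(p \right)} = 2 - p \left(22 + p\right)$ ($f{\left(p \right)} = 2 - p \left(p + 22\right) = 2 - p \left(22 + p\right)$)
$\sqrt{d{\left(-8 \right)} \left(f{\left(-5 \right)} + q\right) + F} = \sqrt{\frac{1 - -56}{4 \left(-8\right)} \left(\left(2 - \left(-5\right)^{2} - -110\right) - 471\right) - 2592297} = \sqrt{\frac{1}{4} \left(- \frac{1}{8}\right) \left(1 + 56\right) \left(\left(2 - 25 + 110\right) - 471\right) - 2592297} = \sqrt{\frac{1}{4} \left(- \frac{1}{8}\right) 57 \left(\left(2 - 25 + 110\right) - 471\right) - 2592297} = \sqrt{- \frac{57 \left(87 - 471\right)}{32} - 2592297} = \sqrt{\left(- \frac{57}{32}\right) \left(-384\right) - 2592297} = \sqrt{684 - 2592297} = \sqrt{-2591613} = 3 i \sqrt{287957}$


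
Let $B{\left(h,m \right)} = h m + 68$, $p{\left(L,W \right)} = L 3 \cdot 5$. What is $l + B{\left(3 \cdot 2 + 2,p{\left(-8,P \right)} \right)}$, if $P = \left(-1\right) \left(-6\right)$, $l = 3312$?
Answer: $2420$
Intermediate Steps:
$P = 6$
$p{\left(L,W \right)} = 15 L$ ($p{\left(L,W \right)} = 3 L 5 = 15 L$)
$B{\left(h,m \right)} = 68 + h m$
$l + B{\left(3 \cdot 2 + 2,p{\left(-8,P \right)} \right)} = 3312 + \left(68 + \left(3 \cdot 2 + 2\right) 15 \left(-8\right)\right) = 3312 + \left(68 + \left(6 + 2\right) \left(-120\right)\right) = 3312 + \left(68 + 8 \left(-120\right)\right) = 3312 + \left(68 - 960\right) = 3312 - 892 = 2420$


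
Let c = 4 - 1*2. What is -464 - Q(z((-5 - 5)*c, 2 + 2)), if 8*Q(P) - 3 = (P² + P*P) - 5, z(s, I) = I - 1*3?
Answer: -464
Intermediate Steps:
c = 2 (c = 4 - 2 = 2)
z(s, I) = -3 + I (z(s, I) = I - 3 = -3 + I)
Q(P) = -¼ + P²/4 (Q(P) = 3/8 + ((P² + P*P) - 5)/8 = 3/8 + ((P² + P²) - 5)/8 = 3/8 + (2*P² - 5)/8 = 3/8 + (-5 + 2*P²)/8 = 3/8 + (-5/8 + P²/4) = -¼ + P²/4)
-464 - Q(z((-5 - 5)*c, 2 + 2)) = -464 - (-¼ + (-3 + (2 + 2))²/4) = -464 - (-¼ + (-3 + 4)²/4) = -464 - (-¼ + (¼)*1²) = -464 - (-¼ + (¼)*1) = -464 - (-¼ + ¼) = -464 - 1*0 = -464 + 0 = -464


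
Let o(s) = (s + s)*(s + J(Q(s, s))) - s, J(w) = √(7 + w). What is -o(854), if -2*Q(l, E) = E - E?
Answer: -1457778 - 1708*√7 ≈ -1.4623e+6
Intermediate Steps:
Q(l, E) = 0 (Q(l, E) = -(E - E)/2 = -½*0 = 0)
o(s) = -s + 2*s*(s + √7) (o(s) = (s + s)*(s + √(7 + 0)) - s = (2*s)*(s + √7) - s = 2*s*(s + √7) - s = -s + 2*s*(s + √7))
-o(854) = -854*(-1 + 2*854 + 2*√7) = -854*(-1 + 1708 + 2*√7) = -854*(1707 + 2*√7) = -(1457778 + 1708*√7) = -1457778 - 1708*√7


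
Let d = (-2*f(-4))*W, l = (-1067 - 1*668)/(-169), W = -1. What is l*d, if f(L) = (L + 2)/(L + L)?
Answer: 1735/338 ≈ 5.1331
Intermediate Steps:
f(L) = (2 + L)/(2*L) (f(L) = (2 + L)/((2*L)) = (2 + L)*(1/(2*L)) = (2 + L)/(2*L))
l = 1735/169 (l = (-1067 - 668)*(-1/169) = -1735*(-1/169) = 1735/169 ≈ 10.266)
d = ½ (d = -(2 - 4)/(-4)*(-1) = -(-1)*(-2)/4*(-1) = -2*¼*(-1) = -½*(-1) = ½ ≈ 0.50000)
l*d = (1735/169)*(½) = 1735/338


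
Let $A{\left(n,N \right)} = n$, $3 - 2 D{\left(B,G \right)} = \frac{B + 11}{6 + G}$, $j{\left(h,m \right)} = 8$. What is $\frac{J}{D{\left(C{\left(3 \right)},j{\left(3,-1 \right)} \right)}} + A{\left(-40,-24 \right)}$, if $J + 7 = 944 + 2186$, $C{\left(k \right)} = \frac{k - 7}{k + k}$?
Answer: $\frac{258532}{95} \approx 2721.4$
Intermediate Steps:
$C{\left(k \right)} = \frac{-7 + k}{2 k}$
$D{\left(B,G \right)} = \frac{3}{2} - \frac{11 + B}{2 \left(6 + G\right)}$ ($D{\left(B,G \right)} = \frac{3}{2} - \frac{\left(B + 11\right) \frac{1}{6 + G}}{2} = \frac{3}{2} - \frac{\left(11 + B\right) \frac{1}{6 + G}}{2} = \frac{3}{2} - \frac{\frac{1}{6 + G} \left(11 + B\right)}{2} = \frac{3}{2} - \frac{11 + B}{2 \left(6 + G\right)}$)
$J = 3123$ ($J = -7 + \left(944 + 2186\right) = -7 + 3130 = 3123$)
$\frac{J}{D{\left(C{\left(3 \right)},j{\left(3,-1 \right)} \right)}} + A{\left(-40,-24 \right)} = \frac{3123}{\frac{1}{2} \frac{1}{6 + 8} \left(7 - \frac{-7 + 3}{2 \cdot 3} + 3 \cdot 8\right)} - 40 = \frac{3123}{\frac{1}{2} \cdot \frac{1}{14} \left(7 - \frac{1}{2} \cdot \frac{1}{3} \left(-4\right) + 24\right)} - 40 = \frac{3123}{\frac{1}{2} \cdot \frac{1}{14} \left(7 - - \frac{2}{3} + 24\right)} - 40 = \frac{3123}{\frac{1}{2} \cdot \frac{1}{14} \left(7 + \frac{2}{3} + 24\right)} - 40 = \frac{3123}{\frac{1}{2} \cdot \frac{1}{14} \cdot \frac{95}{3}} - 40 = \frac{3123}{\frac{95}{84}} - 40 = 3123 \cdot \frac{84}{95} - 40 = \frac{262332}{95} - 40 = \frac{258532}{95}$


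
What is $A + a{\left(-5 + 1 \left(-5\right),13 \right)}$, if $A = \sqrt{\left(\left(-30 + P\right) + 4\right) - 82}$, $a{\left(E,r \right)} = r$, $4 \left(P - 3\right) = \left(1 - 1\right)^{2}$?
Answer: $13 + i \sqrt{105} \approx 13.0 + 10.247 i$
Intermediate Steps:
$P = 3$ ($P = 3 + \frac{\left(1 - 1\right)^{2}}{4} = 3 + \frac{0^{2}}{4} = 3 + \frac{1}{4} \cdot 0 = 3 + 0 = 3$)
$A = i \sqrt{105}$ ($A = \sqrt{\left(\left(-30 + 3\right) + 4\right) - 82} = \sqrt{\left(-27 + 4\right) - 82} = \sqrt{-23 - 82} = \sqrt{-105} = i \sqrt{105} \approx 10.247 i$)
$A + a{\left(-5 + 1 \left(-5\right),13 \right)} = i \sqrt{105} + 13 = 13 + i \sqrt{105}$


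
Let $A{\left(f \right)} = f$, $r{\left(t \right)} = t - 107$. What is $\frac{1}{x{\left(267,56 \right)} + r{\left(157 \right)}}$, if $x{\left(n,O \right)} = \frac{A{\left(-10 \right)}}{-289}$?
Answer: $\frac{289}{14460} \approx 0.019986$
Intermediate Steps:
$r{\left(t \right)} = -107 + t$ ($r{\left(t \right)} = t - 107 = -107 + t$)
$x{\left(n,O \right)} = \frac{10}{289}$ ($x{\left(n,O \right)} = - \frac{10}{-289} = \left(-10\right) \left(- \frac{1}{289}\right) = \frac{10}{289}$)
$\frac{1}{x{\left(267,56 \right)} + r{\left(157 \right)}} = \frac{1}{\frac{10}{289} + \left(-107 + 157\right)} = \frac{1}{\frac{10}{289} + 50} = \frac{1}{\frac{14460}{289}} = \frac{289}{14460}$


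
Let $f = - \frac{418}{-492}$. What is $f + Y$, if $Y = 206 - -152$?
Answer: $\frac{88277}{246} \approx 358.85$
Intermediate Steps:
$Y = 358$ ($Y = 206 + 152 = 358$)
$f = \frac{209}{246}$ ($f = \left(-418\right) \left(- \frac{1}{492}\right) = \frac{209}{246} \approx 0.84959$)
$f + Y = \frac{209}{246} + 358 = \frac{88277}{246}$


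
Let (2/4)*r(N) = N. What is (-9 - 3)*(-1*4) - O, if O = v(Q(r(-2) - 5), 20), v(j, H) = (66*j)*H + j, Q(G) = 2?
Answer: -2594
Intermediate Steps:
r(N) = 2*N
v(j, H) = j + 66*H*j (v(j, H) = 66*H*j + j = j + 66*H*j)
O = 2642 (O = 2*(1 + 66*20) = 2*(1 + 1320) = 2*1321 = 2642)
(-9 - 3)*(-1*4) - O = (-9 - 3)*(-1*4) - 1*2642 = -12*(-4) - 2642 = 48 - 2642 = -2594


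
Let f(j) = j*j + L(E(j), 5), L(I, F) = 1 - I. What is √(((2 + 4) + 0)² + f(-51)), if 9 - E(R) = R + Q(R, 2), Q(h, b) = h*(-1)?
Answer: √2629 ≈ 51.274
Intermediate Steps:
Q(h, b) = -h
E(R) = 9 (E(R) = 9 - (R - R) = 9 - 1*0 = 9 + 0 = 9)
f(j) = -8 + j² (f(j) = j*j + (1 - 1*9) = j² + (1 - 9) = j² - 8 = -8 + j²)
√(((2 + 4) + 0)² + f(-51)) = √(((2 + 4) + 0)² + (-8 + (-51)²)) = √((6 + 0)² + (-8 + 2601)) = √(6² + 2593) = √(36 + 2593) = √2629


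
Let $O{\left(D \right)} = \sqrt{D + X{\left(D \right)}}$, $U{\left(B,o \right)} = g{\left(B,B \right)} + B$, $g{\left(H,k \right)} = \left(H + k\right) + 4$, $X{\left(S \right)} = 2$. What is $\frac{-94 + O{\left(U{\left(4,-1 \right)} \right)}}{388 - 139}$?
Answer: $- \frac{94}{249} + \frac{\sqrt{2}}{83} \approx -0.36047$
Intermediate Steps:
$g{\left(H,k \right)} = 4 + H + k$
$U{\left(B,o \right)} = 4 + 3 B$ ($U{\left(B,o \right)} = \left(4 + B + B\right) + B = \left(4 + 2 B\right) + B = 4 + 3 B$)
$O{\left(D \right)} = \sqrt{2 + D}$ ($O{\left(D \right)} = \sqrt{D + 2} = \sqrt{2 + D}$)
$\frac{-94 + O{\left(U{\left(4,-1 \right)} \right)}}{388 - 139} = \frac{-94 + \sqrt{2 + \left(4 + 3 \cdot 4\right)}}{388 - 139} = \frac{-94 + \sqrt{2 + \left(4 + 12\right)}}{249} = \left(-94 + \sqrt{2 + 16}\right) \frac{1}{249} = \left(-94 + \sqrt{18}\right) \frac{1}{249} = \left(-94 + 3 \sqrt{2}\right) \frac{1}{249} = - \frac{94}{249} + \frac{\sqrt{2}}{83}$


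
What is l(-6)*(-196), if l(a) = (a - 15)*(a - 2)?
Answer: -32928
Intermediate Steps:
l(a) = (-15 + a)*(-2 + a)
l(-6)*(-196) = (30 + (-6)**2 - 17*(-6))*(-196) = (30 + 36 + 102)*(-196) = 168*(-196) = -32928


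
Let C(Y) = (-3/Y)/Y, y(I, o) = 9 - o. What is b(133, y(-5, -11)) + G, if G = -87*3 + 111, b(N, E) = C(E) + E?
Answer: -52003/400 ≈ -130.01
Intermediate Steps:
C(Y) = -3/Y²
b(N, E) = E - 3/E² (b(N, E) = -3/E² + E = E - 3/E²)
G = -150 (G = -261 + 111 = -150)
b(133, y(-5, -11)) + G = ((9 - 1*(-11)) - 3/(9 - 1*(-11))²) - 150 = ((9 + 11) - 3/(9 + 11)²) - 150 = (20 - 3/20²) - 150 = (20 - 3*1/400) - 150 = (20 - 3/400) - 150 = 7997/400 - 150 = -52003/400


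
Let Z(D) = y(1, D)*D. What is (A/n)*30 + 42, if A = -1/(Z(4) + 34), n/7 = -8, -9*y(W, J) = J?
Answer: 68235/1624 ≈ 42.017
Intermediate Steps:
y(W, J) = -J/9
n = -56 (n = 7*(-8) = -56)
Z(D) = -D**2/9 (Z(D) = (-D/9)*D = -D**2/9)
A = -9/290 (A = -1/(-1/9*4**2 + 34) = -1/(-1/9*16 + 34) = -1/(-16/9 + 34) = -1/290/9 = -1*9/290 = -9/290 ≈ -0.031034)
(A/n)*30 + 42 = -9/290/(-56)*30 + 42 = -9/290*(-1/56)*30 + 42 = (9/16240)*30 + 42 = 27/1624 + 42 = 68235/1624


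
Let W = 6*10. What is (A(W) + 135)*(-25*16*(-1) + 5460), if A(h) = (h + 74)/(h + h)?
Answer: 2392931/3 ≈ 7.9764e+5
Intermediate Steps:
W = 60
A(h) = (74 + h)/(2*h) (A(h) = (74 + h)/((2*h)) = (74 + h)*(1/(2*h)) = (74 + h)/(2*h))
(A(W) + 135)*(-25*16*(-1) + 5460) = ((½)*(74 + 60)/60 + 135)*(-25*16*(-1) + 5460) = ((½)*(1/60)*134 + 135)*(-400*(-1) + 5460) = (67/60 + 135)*(400 + 5460) = (8167/60)*5860 = 2392931/3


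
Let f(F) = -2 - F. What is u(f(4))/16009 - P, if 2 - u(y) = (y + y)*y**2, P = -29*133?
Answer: 8821021/2287 ≈ 3857.0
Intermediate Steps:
P = -3857
u(y) = 2 - 2*y**3 (u(y) = 2 - (y + y)*y**2 = 2 - 2*y*y**2 = 2 - 2*y**3)
u(f(4))/16009 - P = (2 - 2*(-2 - 1*4)**3)/16009 - 1*(-3857) = (2 - 2*(-2 - 4)**3)*(1/16009) + 3857 = (2 - 2*(-6)**3)*(1/16009) + 3857 = (2 - 2*(-216))*(1/16009) + 3857 = (2 + 432)*(1/16009) + 3857 = 434*(1/16009) + 3857 = 62/2287 + 3857 = 8821021/2287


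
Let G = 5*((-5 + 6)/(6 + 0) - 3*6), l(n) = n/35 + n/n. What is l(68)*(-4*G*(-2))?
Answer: -44084/21 ≈ -2099.2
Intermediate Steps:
l(n) = 1 + n/35 (l(n) = n*(1/35) + 1 = n/35 + 1 = 1 + n/35)
G = -535/6 (G = 5*(1/6 - 18) = 5*(1*(⅙) - 18) = 5*(⅙ - 18) = 5*(-107/6) = -535/6 ≈ -89.167)
l(68)*(-4*G*(-2)) = (1 + (1/35)*68)*(-4*(-535/6)*(-2)) = (1 + 68/35)*((1070/3)*(-2)) = (103/35)*(-2140/3) = -44084/21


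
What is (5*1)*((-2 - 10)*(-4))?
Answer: 240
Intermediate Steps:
(5*1)*((-2 - 10)*(-4)) = 5*(-12*(-4)) = 5*48 = 240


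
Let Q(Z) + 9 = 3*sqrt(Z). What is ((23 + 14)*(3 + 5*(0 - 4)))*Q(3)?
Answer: 5661 - 1887*sqrt(3) ≈ 2392.6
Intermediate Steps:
Q(Z) = -9 + 3*sqrt(Z)
((23 + 14)*(3 + 5*(0 - 4)))*Q(3) = ((23 + 14)*(3 + 5*(0 - 4)))*(-9 + 3*sqrt(3)) = (37*(3 + 5*(-4)))*(-9 + 3*sqrt(3)) = (37*(3 - 20))*(-9 + 3*sqrt(3)) = (37*(-17))*(-9 + 3*sqrt(3)) = -629*(-9 + 3*sqrt(3)) = 5661 - 1887*sqrt(3)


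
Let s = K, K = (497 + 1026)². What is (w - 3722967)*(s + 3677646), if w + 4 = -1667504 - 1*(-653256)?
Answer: -28409931356325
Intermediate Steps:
K = 2319529 (K = 1523² = 2319529)
w = -1014252 (w = -4 + (-1667504 - 1*(-653256)) = -4 + (-1667504 + 653256) = -4 - 1014248 = -1014252)
s = 2319529
(w - 3722967)*(s + 3677646) = (-1014252 - 3722967)*(2319529 + 3677646) = -4737219*5997175 = -28409931356325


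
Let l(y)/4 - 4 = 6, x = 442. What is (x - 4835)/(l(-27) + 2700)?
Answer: -4393/2740 ≈ -1.6033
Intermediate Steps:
l(y) = 40 (l(y) = 16 + 4*6 = 16 + 24 = 40)
(x - 4835)/(l(-27) + 2700) = (442 - 4835)/(40 + 2700) = -4393/2740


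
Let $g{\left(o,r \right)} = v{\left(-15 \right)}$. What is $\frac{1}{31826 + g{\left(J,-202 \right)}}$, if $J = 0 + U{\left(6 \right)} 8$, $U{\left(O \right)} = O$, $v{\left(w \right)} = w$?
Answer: $\frac{1}{31811} \approx 3.1436 \cdot 10^{-5}$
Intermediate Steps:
$J = 48$ ($J = 0 + 6 \cdot 8 = 0 + 48 = 48$)
$g{\left(o,r \right)} = -15$
$\frac{1}{31826 + g{\left(J,-202 \right)}} = \frac{1}{31826 - 15} = \frac{1}{31811}$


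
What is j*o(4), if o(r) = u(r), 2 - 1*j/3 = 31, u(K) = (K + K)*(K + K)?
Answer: -5568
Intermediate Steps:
u(K) = 4*K**2 (u(K) = (2*K)*(2*K) = 4*K**2)
j = -87 (j = 6 - 3*31 = 6 - 93 = -87)
o(r) = 4*r**2
j*o(4) = -348*4**2 = -348*16 = -87*64 = -5568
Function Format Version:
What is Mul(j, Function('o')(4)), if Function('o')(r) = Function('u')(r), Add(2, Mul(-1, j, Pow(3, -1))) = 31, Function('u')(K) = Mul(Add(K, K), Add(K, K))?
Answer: -5568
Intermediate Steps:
Function('u')(K) = Mul(4, Pow(K, 2)) (Function('u')(K) = Mul(Mul(2, K), Mul(2, K)) = Mul(4, Pow(K, 2)))
j = -87 (j = Add(6, Mul(-3, 31)) = Add(6, -93) = -87)
Function('o')(r) = Mul(4, Pow(r, 2))
Mul(j, Function('o')(4)) = Mul(-87, Mul(4, Pow(4, 2))) = Mul(-87, Mul(4, 16)) = Mul(-87, 64) = -5568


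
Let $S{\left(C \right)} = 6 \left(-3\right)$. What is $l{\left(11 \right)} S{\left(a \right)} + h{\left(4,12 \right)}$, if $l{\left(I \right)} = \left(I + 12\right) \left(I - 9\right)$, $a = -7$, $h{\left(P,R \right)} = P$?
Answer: $-824$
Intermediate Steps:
$l{\left(I \right)} = \left(-9 + I\right) \left(12 + I\right)$ ($l{\left(I \right)} = \left(12 + I\right) \left(-9 + I\right) = \left(-9 + I\right) \left(12 + I\right)$)
$S{\left(C \right)} = -18$
$l{\left(11 \right)} S{\left(a \right)} + h{\left(4,12 \right)} = \left(-108 + 11^{2} + 3 \cdot 11\right) \left(-18\right) + 4 = \left(-108 + 121 + 33\right) \left(-18\right) + 4 = 46 \left(-18\right) + 4 = -828 + 4 = -824$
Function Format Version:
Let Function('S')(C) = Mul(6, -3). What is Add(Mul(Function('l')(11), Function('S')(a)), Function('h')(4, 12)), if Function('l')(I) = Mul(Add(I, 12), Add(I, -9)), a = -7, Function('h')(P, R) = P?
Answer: -824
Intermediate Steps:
Function('l')(I) = Mul(Add(-9, I), Add(12, I)) (Function('l')(I) = Mul(Add(12, I), Add(-9, I)) = Mul(Add(-9, I), Add(12, I)))
Function('S')(C) = -18
Add(Mul(Function('l')(11), Function('S')(a)), Function('h')(4, 12)) = Add(Mul(Add(-108, Pow(11, 2), Mul(3, 11)), -18), 4) = Add(Mul(Add(-108, 121, 33), -18), 4) = Add(Mul(46, -18), 4) = Add(-828, 4) = -824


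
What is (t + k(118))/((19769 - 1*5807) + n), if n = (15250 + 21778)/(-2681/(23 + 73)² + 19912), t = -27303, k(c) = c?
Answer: -997723812907/512491272846 ≈ -1.9468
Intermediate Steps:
n = 341250048/183506311 (n = 37028/(-2681/(96²) + 19912) = 37028/(-2681/9216 + 19912) = 37028/(183506311/9216) = 37028*(9216/183506311) = 341250048/183506311 ≈ 1.8596)
(t + k(118))/((19769 - 1*5807) + n) = (-27303 + 118)/((19769 - 1*5807) + 341250048/183506311) = -27185/((19769 - 5807) + 341250048/183506311) = -27185/(13962 + 341250048/183506311) = -27185/2562456364230/183506311 = -27185*183506311/2562456364230 = -997723812907/512491272846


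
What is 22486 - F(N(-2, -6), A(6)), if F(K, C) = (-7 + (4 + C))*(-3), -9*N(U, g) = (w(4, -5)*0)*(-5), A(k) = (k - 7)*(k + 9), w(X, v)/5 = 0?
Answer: 22432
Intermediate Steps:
w(X, v) = 0 (w(X, v) = 5*0 = 0)
A(k) = (-7 + k)*(9 + k)
N(U, g) = 0 (N(U, g) = -0*0*(-5)/9 = -0*(-5) = -1/9*0 = 0)
F(K, C) = 9 - 3*C (F(K, C) = (-3 + C)*(-3) = 9 - 3*C)
22486 - F(N(-2, -6), A(6)) = 22486 - (9 - 3*(-63 + 6**2 + 2*6)) = 22486 - (9 - 3*(-63 + 36 + 12)) = 22486 - (9 - 3*(-15)) = 22486 - (9 + 45) = 22486 - 1*54 = 22486 - 54 = 22432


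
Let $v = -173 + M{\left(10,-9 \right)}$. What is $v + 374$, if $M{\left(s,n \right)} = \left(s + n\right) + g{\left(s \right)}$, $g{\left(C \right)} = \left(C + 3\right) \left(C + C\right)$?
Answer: $462$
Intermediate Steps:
$g{\left(C \right)} = 2 C \left(3 + C\right)$ ($g{\left(C \right)} = \left(3 + C\right) 2 C = 2 C \left(3 + C\right)$)
$M{\left(s,n \right)} = n + s + 2 s \left(3 + s\right)$ ($M{\left(s,n \right)} = \left(s + n\right) + 2 s \left(3 + s\right) = \left(n + s\right) + 2 s \left(3 + s\right) = n + s + 2 s \left(3 + s\right)$)
$v = 88$ ($v = -173 + \left(-9 + 10 + 2 \cdot 10 \left(3 + 10\right)\right) = -173 + \left(-9 + 10 + 2 \cdot 10 \cdot 13\right) = -173 + \left(-9 + 10 + 260\right) = -173 + 261 = 88$)
$v + 374 = 88 + 374 = 462$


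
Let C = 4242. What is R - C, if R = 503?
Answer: -3739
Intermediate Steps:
R - C = 503 - 1*4242 = 503 - 4242 = -3739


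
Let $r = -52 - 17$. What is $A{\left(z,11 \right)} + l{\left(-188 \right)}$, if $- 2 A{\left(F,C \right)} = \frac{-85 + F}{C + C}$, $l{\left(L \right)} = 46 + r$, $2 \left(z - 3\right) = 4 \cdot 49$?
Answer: $- \frac{257}{11} \approx -23.364$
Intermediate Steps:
$r = -69$ ($r = -52 - 17 = -69$)
$z = 101$ ($z = 3 + \frac{4 \cdot 49}{2} = 3 + \frac{1}{2} \cdot 196 = 3 + 98 = 101$)
$l{\left(L \right)} = -23$ ($l{\left(L \right)} = 46 - 69 = -23$)
$A{\left(F,C \right)} = - \frac{-85 + F}{4 C}$ ($A{\left(F,C \right)} = - \frac{\left(-85 + F\right) \frac{1}{C + C}}{2} = - \frac{\left(-85 + F\right) \frac{1}{2 C}}{2} = - \frac{\frac{1}{2} \frac{1}{C} \left(-85 + F\right)}{2} = - \frac{-85 + F}{4 C}$)
$A{\left(z,11 \right)} + l{\left(-188 \right)} = \frac{85 - 101}{4 \cdot 11} - 23 = \frac{1}{4} \cdot \frac{1}{11} \left(85 - 101\right) - 23 = \frac{1}{4} \cdot \frac{1}{11} \left(-16\right) - 23 = - \frac{4}{11} - 23 = - \frac{257}{11}$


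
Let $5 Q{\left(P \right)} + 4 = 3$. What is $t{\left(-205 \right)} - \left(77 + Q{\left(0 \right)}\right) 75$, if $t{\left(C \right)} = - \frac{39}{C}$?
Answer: $- \frac{1180761}{205} \approx -5759.8$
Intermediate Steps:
$Q{\left(P \right)} = - \frac{1}{5}$ ($Q{\left(P \right)} = - \frac{4}{5} + \frac{1}{5} \cdot 3 = - \frac{4}{5} + \frac{3}{5} = - \frac{1}{5}$)
$t{\left(-205 \right)} - \left(77 + Q{\left(0 \right)}\right) 75 = - \frac{39}{-205} - \left(77 - \frac{1}{5}\right) 75 = \left(-39\right) \left(- \frac{1}{205}\right) - \frac{384}{5} \cdot 75 = \frac{39}{205} - 5760 = - \frac{1180761}{205}$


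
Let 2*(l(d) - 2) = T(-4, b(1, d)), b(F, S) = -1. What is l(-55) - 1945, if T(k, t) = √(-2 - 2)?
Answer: -1943 + I ≈ -1943.0 + 1.0*I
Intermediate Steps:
T(k, t) = 2*I (T(k, t) = √(-4) = 2*I)
l(d) = 2 + I (l(d) = 2 + (2*I)/2 = 2 + I)
l(-55) - 1945 = (2 + I) - 1945 = -1943 + I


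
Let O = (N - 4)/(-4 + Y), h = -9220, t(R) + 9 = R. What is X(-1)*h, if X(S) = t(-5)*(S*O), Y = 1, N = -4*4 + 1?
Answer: -2452520/3 ≈ -8.1751e+5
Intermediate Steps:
N = -15 (N = -16 + 1 = -15)
t(R) = -9 + R
O = 19/3 (O = (-15 - 4)/(-4 + 1) = -19/(-3) = -19*(-1/3) = 19/3 ≈ 6.3333)
X(S) = -266*S/3 (X(S) = (-9 - 5)*(S*(19/3)) = -266*S/3)
X(-1)*h = -266/3*(-1)*(-9220) = (266/3)*(-9220) = -2452520/3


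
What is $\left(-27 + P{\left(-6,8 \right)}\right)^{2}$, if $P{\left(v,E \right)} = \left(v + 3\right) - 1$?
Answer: $961$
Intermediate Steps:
$P{\left(v,E \right)} = 2 + v$ ($P{\left(v,E \right)} = \left(3 + v\right) - 1 = 2 + v$)
$\left(-27 + P{\left(-6,8 \right)}\right)^{2} = \left(-27 + \left(2 - 6\right)\right)^{2} = \left(-27 - 4\right)^{2} = \left(-31\right)^{2} = 961$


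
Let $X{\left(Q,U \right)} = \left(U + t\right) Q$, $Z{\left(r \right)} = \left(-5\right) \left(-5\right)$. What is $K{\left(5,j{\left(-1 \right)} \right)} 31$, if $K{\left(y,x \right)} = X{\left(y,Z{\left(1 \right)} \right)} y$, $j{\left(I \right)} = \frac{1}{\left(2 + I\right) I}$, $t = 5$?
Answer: $23250$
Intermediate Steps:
$Z{\left(r \right)} = 25$
$X{\left(Q,U \right)} = Q \left(5 + U\right)$ ($X{\left(Q,U \right)} = \left(U + 5\right) Q = \left(5 + U\right) Q = Q \left(5 + U\right)$)
$j{\left(I \right)} = \frac{1}{I \left(2 + I\right)}$
$K{\left(y,x \right)} = 30 y^{2}$ ($K{\left(y,x \right)} = y \left(5 + 25\right) y = y 30 y = 30 y y = 30 y^{2}$)
$K{\left(5,j{\left(-1 \right)} \right)} 31 = 30 \cdot 5^{2} \cdot 31 = 30 \cdot 25 \cdot 31 = 750 \cdot 31 = 23250$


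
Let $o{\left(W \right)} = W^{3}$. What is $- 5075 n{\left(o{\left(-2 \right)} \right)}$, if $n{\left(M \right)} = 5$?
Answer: $-25375$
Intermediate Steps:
$- 5075 n{\left(o{\left(-2 \right)} \right)} = \left(-5075\right) 5 = -25375$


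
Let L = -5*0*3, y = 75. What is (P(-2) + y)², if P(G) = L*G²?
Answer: 5625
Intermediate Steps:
L = 0 (L = 0*3 = 0)
P(G) = 0 (P(G) = 0*G² = 0)
(P(-2) + y)² = (0 + 75)² = 75² = 5625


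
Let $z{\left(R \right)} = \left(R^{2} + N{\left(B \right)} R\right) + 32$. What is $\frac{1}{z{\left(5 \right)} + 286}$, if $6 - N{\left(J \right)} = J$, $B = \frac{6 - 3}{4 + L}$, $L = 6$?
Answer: $\frac{2}{743} \approx 0.0026918$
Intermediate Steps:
$B = \frac{3}{10}$ ($B = \frac{6 - 3}{4 + 6} = \frac{3}{10} \approx 0.3$)
$N{\left(J \right)} = 6 - J$
$z{\left(R \right)} = 32 + R^{2} + \frac{57 R}{10}$ ($z{\left(R \right)} = \left(R^{2} + \left(6 - \frac{3}{10}\right) R\right) + 32 = \left(R^{2} + \frac{57 R}{10}\right) + 32 = 32 + R^{2} + \frac{57 R}{10}$)
$\frac{1}{z{\left(5 \right)} + 286} = \frac{1}{\left(32 + 5^{2} + \frac{57}{10} \cdot 5\right) + 286} = \frac{1}{\left(32 + 25 + \frac{57}{2}\right) + 286} = \frac{1}{\frac{171}{2} + 286} = \frac{1}{\frac{743}{2}} = \frac{2}{743}$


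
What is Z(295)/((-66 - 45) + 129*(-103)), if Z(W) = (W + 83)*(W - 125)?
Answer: -1530/319 ≈ -4.7962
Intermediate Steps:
Z(W) = (-125 + W)*(83 + W) (Z(W) = (83 + W)*(-125 + W) = (-125 + W)*(83 + W))
Z(295)/((-66 - 45) + 129*(-103)) = (-10375 + 295² - 42*295)/((-66 - 45) + 129*(-103)) = (-10375 + 87025 - 12390)/(-111 - 13287) = 64260/(-13398) = 64260*(-1/13398) = -1530/319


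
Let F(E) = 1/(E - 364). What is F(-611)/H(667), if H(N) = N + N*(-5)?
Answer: 1/2601300 ≈ 3.8442e-7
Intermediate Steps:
H(N) = -4*N (H(N) = N - 5*N = -4*N)
F(E) = 1/(-364 + E)
F(-611)/H(667) = 1/((-364 - 611)*((-4*667))) = 1/(-975*(-2668)) = -1/975*(-1/2668) = 1/2601300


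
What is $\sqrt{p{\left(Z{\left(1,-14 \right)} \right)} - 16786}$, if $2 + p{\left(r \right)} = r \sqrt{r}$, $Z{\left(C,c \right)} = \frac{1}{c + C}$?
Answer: $\frac{\sqrt{-2837172 - i \sqrt{13}}}{13} \approx 8.2329 \cdot 10^{-5} - 129.57 i$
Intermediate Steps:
$Z{\left(C,c \right)} = \frac{1}{C + c}$
$p{\left(r \right)} = -2 + r^{\frac{3}{2}}$ ($p{\left(r \right)} = -2 + r \sqrt{r} = -2 + r^{\frac{3}{2}}$)
$\sqrt{p{\left(Z{\left(1,-14 \right)} \right)} - 16786} = \sqrt{\left(-2 + \left(\frac{1}{1 - 14}\right)^{\frac{3}{2}}\right) - 16786} = \sqrt{\left(-2 + \left(\frac{1}{-13}\right)^{\frac{3}{2}}\right) - 16786} = \sqrt{\left(-2 + \left(- \frac{1}{13}\right)^{\frac{3}{2}}\right) - 16786} = \sqrt{\left(-2 - \frac{i \sqrt{13}}{169}\right) - 16786} = \sqrt{-16788 - \frac{i \sqrt{13}}{169}}$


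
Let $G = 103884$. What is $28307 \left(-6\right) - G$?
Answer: $-273726$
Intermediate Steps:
$28307 \left(-6\right) - G = 28307 \left(-6\right) - 103884 = -169842 - 103884 = -273726$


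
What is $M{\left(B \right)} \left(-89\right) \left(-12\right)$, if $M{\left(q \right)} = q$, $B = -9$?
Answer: $-9612$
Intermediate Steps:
$M{\left(B \right)} \left(-89\right) \left(-12\right) = \left(-9\right) \left(-89\right) \left(-12\right) = 801 \left(-12\right) = -9612$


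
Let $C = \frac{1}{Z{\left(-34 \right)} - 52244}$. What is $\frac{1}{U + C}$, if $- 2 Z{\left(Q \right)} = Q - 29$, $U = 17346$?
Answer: $\frac{104425}{1811356048} \approx 5.765 \cdot 10^{-5}$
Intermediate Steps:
$Z{\left(Q \right)} = \frac{29}{2} - \frac{Q}{2}$ ($Z{\left(Q \right)} = - \frac{Q - 29}{2} = - \frac{-29 + Q}{2} = \frac{29}{2} - \frac{Q}{2}$)
$C = - \frac{2}{104425}$ ($C = \frac{1}{\left(\frac{29}{2} - -17\right) - 52244} = \frac{1}{\left(\frac{29}{2} + 17\right) - 52244} = \frac{1}{\frac{63}{2} - 52244} = \frac{1}{- \frac{104425}{2}} = - \frac{2}{104425} \approx -1.9153 \cdot 10^{-5}$)
$\frac{1}{U + C} = \frac{1}{17346 - \frac{2}{104425}} = \frac{1}{\frac{1811356048}{104425}} = \frac{104425}{1811356048}$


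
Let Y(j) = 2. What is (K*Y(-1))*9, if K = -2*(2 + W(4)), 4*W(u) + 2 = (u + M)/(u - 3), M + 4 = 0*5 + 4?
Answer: -90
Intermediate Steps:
M = 0 (M = -4 + (0*5 + 4) = -4 + (0 + 4) = -4 + 4 = 0)
W(u) = -½ + u/(4*(-3 + u)) (W(u) = -½ + ((u + 0)/(u - 3))/4 = -½ + (u/(-3 + u))/4 = -½ + u/(4*(-3 + u)))
K = -5 (K = -2*(2 + (6 - 1*4)/(4*(-3 + 4))) = -2*(2 + (¼)*(6 - 4)/1) = -2*(2 + (¼)*1*2) = -2*(2 + ½) = -2*5/2 = -5)
(K*Y(-1))*9 = -5*2*9 = -10*9 = -90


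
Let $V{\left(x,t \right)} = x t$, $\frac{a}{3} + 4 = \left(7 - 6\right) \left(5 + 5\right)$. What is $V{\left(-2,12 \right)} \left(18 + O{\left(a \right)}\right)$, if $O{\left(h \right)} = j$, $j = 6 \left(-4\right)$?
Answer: $144$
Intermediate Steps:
$a = 18$ ($a = -12 + 3 \left(7 - 6\right) \left(5 + 5\right) = -12 + 3 \cdot 1 \cdot 10 = -12 + 3 \cdot 10 = -12 + 30 = 18$)
$j = -24$
$O{\left(h \right)} = -24$
$V{\left(x,t \right)} = t x$
$V{\left(-2,12 \right)} \left(18 + O{\left(a \right)}\right) = 12 \left(-2\right) \left(18 - 24\right) = \left(-24\right) \left(-6\right) = 144$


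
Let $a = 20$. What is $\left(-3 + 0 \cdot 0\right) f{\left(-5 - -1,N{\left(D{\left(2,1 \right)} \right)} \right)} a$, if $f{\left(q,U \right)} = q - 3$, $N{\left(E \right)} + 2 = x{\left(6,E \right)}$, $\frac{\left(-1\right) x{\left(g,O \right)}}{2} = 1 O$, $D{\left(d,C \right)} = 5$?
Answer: $420$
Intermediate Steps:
$x{\left(g,O \right)} = - 2 O$ ($x{\left(g,O \right)} = - 2 \cdot 1 O = - 2 O$)
$N{\left(E \right)} = -2 - 2 E$
$f{\left(q,U \right)} = -3 + q$
$\left(-3 + 0 \cdot 0\right) f{\left(-5 - -1,N{\left(D{\left(2,1 \right)} \right)} \right)} a = \left(-3 + 0 \cdot 0\right) \left(-3 - 4\right) 20 = \left(-3 + 0\right) \left(-3 + \left(-5 + 1\right)\right) 20 = - 3 \left(-3 - 4\right) 20 = \left(-3\right) \left(-7\right) 20 = 21 \cdot 20 = 420$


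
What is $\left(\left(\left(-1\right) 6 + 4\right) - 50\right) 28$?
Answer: $-1456$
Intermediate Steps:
$\left(\left(\left(-1\right) 6 + 4\right) - 50\right) 28 = \left(\left(-6 + 4\right) - 50\right) 28 = \left(-2 - 50\right) 28 = \left(-52\right) 28 = -1456$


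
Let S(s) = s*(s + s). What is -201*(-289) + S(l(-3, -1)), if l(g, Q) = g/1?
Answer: 58107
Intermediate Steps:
l(g, Q) = g (l(g, Q) = g*1 = g)
S(s) = 2*s**2 (S(s) = s*(2*s) = 2*s**2)
-201*(-289) + S(l(-3, -1)) = -201*(-289) + 2*(-3)**2 = 58089 + 2*9 = 58089 + 18 = 58107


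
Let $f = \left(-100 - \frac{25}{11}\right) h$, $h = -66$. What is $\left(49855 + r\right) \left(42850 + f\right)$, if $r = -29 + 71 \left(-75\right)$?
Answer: $2207249600$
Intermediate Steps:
$r = -5354$ ($r = -29 - 5325 = -5354$)
$f = 6750$ ($f = \left(-100 - \frac{25}{11}\right) \left(-66\right) = \left(- \frac{1125}{11}\right) \left(-66\right) = 6750$)
$\left(49855 + r\right) \left(42850 + f\right) = \left(49855 - 5354\right) \left(42850 + 6750\right) = 44501 \cdot 49600 = 2207249600$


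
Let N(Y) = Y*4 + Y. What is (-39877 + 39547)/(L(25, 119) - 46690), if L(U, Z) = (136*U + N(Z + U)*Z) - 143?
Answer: -330/42247 ≈ -0.0078112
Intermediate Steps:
N(Y) = 5*Y (N(Y) = 4*Y + Y = 5*Y)
L(U, Z) = -143 + 136*U + Z*(5*U + 5*Z) (L(U, Z) = (136*U + (5*(Z + U))*Z) - 143 = (136*U + (5*(U + Z))*Z) - 143 = (136*U + (5*U + 5*Z)*Z) - 143 = (136*U + Z*(5*U + 5*Z)) - 143 = -143 + 136*U + Z*(5*U + 5*Z))
(-39877 + 39547)/(L(25, 119) - 46690) = (-39877 + 39547)/((-143 + 136*25 + 5*119*(25 + 119)) - 46690) = -330/((-143 + 3400 + 5*119*144) - 46690) = -330/((-143 + 3400 + 85680) - 46690) = -330/(88937 - 46690) = -330/42247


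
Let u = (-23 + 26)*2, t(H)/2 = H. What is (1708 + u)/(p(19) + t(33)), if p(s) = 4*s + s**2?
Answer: 1714/503 ≈ 3.4076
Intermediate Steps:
t(H) = 2*H
u = 6 (u = 3*2 = 6)
p(s) = s**2 + 4*s
(1708 + u)/(p(19) + t(33)) = (1708 + 6)/(19*(4 + 19) + 2*33) = 1714/(19*23 + 66) = 1714/(437 + 66) = 1714/503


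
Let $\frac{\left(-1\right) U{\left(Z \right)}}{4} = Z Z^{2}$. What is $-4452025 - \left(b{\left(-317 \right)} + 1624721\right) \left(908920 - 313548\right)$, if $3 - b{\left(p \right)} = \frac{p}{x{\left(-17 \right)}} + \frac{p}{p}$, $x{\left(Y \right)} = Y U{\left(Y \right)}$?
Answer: $- \frac{80791452989943870}{83521} \approx -9.6732 \cdot 10^{11}$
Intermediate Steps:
$U{\left(Z \right)} = - 4 Z^{3}$ ($U{\left(Z \right)} = - 4 Z Z^{2} = - 4 Z^{3}$)
$x{\left(Y \right)} = - 4 Y^{4}$ ($x{\left(Y \right)} = Y \left(- 4 Y^{3}\right) = - 4 Y^{4}$)
$b{\left(p \right)} = 2 + \frac{p}{334084}$ ($b{\left(p \right)} = 3 - \left(\frac{p}{\left(-4\right) \left(-17\right)^{4}} + \frac{p}{p}\right) = 3 - \left(\frac{p}{\left(-4\right) 83521} + 1\right) = 3 - \left(\frac{p}{-334084} + 1\right) = 3 - \left(p \left(- \frac{1}{334084}\right) + 1\right) = 3 - \left(- \frac{p}{334084} + 1\right) = 3 - \left(1 - \frac{p}{334084}\right) = 3 + \left(-1 + \frac{p}{334084}\right) = 2 + \frac{p}{334084}$)
$-4452025 - \left(b{\left(-317 \right)} + 1624721\right) \left(908920 - 313548\right) = -4452025 - \left(\left(2 + \frac{1}{334084} \left(-317\right)\right) + 1624721\right) \left(908920 - 313548\right) = -4452025 - \left(\left(2 - \frac{317}{334084}\right) + 1624721\right) 595372 = -4452025 - \left(\frac{667851}{334084} + 1624721\right) 595372 = -4452025 - \frac{542793958415}{334084} \cdot 595372 = -4452025 - \frac{80791081152363845}{83521} = - \frac{80791452989943870}{83521}$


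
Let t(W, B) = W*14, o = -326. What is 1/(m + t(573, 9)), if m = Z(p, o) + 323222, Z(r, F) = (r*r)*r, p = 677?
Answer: 1/310619977 ≈ 3.2194e-9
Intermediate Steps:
Z(r, F) = r³ (Z(r, F) = r²*r = r³)
t(W, B) = 14*W
m = 310611955 (m = 677³ + 323222 = 310288733 + 323222 = 310611955)
1/(m + t(573, 9)) = 1/(310611955 + 14*573) = 1/(310611955 + 8022) = 1/310619977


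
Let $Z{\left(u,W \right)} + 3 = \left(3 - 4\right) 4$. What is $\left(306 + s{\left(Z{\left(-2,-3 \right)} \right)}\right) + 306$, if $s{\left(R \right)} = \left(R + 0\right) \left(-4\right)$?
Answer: $640$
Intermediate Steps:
$Z{\left(u,W \right)} = -7$ ($Z{\left(u,W \right)} = -3 + \left(3 - 4\right) 4 = -3 - 4 = -7$)
$s{\left(R \right)} = - 4 R$ ($s{\left(R \right)} = R \left(-4\right) = - 4 R$)
$\left(306 + s{\left(Z{\left(-2,-3 \right)} \right)}\right) + 306 = \left(306 - -28\right) + 306 = \left(306 + 28\right) + 306 = 334 + 306 = 640$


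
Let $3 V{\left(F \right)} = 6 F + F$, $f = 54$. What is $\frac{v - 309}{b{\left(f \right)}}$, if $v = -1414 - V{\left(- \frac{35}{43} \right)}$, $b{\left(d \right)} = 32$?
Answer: $- \frac{111011}{2064} \approx -53.784$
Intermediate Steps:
$V{\left(F \right)} = \frac{7 F}{3}$ ($V{\left(F \right)} = \frac{6 F + F}{3} = \frac{7 F}{3}$)
$v = - \frac{182161}{129}$ ($v = -1414 - \frac{7 \left(- \frac{35}{43}\right)}{3} = -1414 - \frac{7 \left(\left(-35\right) \frac{1}{43}\right)}{3} = -1414 - \frac{7}{3} \left(- \frac{35}{43}\right) = -1414 - - \frac{245}{129} = -1414 + \frac{245}{129} = - \frac{182161}{129} \approx -1412.1$)
$\frac{v - 309}{b{\left(f \right)}} = \frac{- \frac{182161}{129} - 309}{32} = \left(- \frac{222022}{129}\right) \frac{1}{32} = - \frac{111011}{2064}$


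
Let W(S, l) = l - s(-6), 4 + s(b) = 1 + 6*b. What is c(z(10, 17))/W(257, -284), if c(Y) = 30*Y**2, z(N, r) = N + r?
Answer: -4374/49 ≈ -89.265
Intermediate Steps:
s(b) = -3 + 6*b (s(b) = -4 + (1 + 6*b) = -3 + 6*b)
W(S, l) = 39 + l (W(S, l) = l - (-3 + 6*(-6)) = l - (-3 - 36) = l - 1*(-39) = l + 39 = 39 + l)
c(z(10, 17))/W(257, -284) = (30*(10 + 17)**2)/(39 - 284) = (30*27**2)/(-245) = (30*729)*(-1/245) = 21870*(-1/245) = -4374/49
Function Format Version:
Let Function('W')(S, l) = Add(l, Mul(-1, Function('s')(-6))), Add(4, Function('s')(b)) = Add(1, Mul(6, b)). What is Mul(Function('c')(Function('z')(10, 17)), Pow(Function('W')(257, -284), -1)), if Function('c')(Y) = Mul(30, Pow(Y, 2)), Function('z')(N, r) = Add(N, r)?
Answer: Rational(-4374, 49) ≈ -89.265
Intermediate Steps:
Function('s')(b) = Add(-3, Mul(6, b)) (Function('s')(b) = Add(-4, Add(1, Mul(6, b))) = Add(-3, Mul(6, b)))
Function('W')(S, l) = Add(39, l) (Function('W')(S, l) = Add(l, Mul(-1, Add(-3, Mul(6, -6)))) = Add(l, Mul(-1, Add(-3, -36))) = Add(l, Mul(-1, -39)) = Add(l, 39) = Add(39, l))
Mul(Function('c')(Function('z')(10, 17)), Pow(Function('W')(257, -284), -1)) = Mul(Mul(30, Pow(Add(10, 17), 2)), Pow(Add(39, -284), -1)) = Mul(Mul(30, Pow(27, 2)), Pow(-245, -1)) = Mul(Mul(30, 729), Rational(-1, 245)) = Mul(21870, Rational(-1, 245)) = Rational(-4374, 49)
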